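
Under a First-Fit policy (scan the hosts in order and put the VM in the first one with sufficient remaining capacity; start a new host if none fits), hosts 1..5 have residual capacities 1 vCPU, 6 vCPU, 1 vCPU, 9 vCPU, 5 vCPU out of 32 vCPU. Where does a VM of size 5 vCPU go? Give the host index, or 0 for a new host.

Hosts with room: host 2 (6 vCPU), host 4 (9 vCPU), host 5 (5 vCPU).
The first with room is host 2.

2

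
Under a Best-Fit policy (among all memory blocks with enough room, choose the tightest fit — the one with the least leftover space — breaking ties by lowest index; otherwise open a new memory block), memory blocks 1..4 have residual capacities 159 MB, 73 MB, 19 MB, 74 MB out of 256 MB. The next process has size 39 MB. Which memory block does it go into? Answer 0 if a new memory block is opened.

2

Memory blocks with room: memory block 1 (159 MB), memory block 2 (73 MB), memory block 4 (74 MB).
Tightest fit is memory block 2 with 73 MB free.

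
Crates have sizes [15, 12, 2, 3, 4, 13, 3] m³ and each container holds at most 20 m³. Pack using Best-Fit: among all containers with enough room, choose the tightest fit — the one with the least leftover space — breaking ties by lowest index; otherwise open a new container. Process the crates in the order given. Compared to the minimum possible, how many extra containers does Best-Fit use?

Best-Fit: [15,2,3] [12,4,3] [13] → 3 containers.
Total size 52 m³; any packing needs at least ⌈52/20⌉ = 3 containers.
So 3 is already optimal.

0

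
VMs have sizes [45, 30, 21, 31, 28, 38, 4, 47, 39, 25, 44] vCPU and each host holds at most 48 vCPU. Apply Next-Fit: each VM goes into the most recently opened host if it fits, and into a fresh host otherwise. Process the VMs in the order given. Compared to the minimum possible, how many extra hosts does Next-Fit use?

1

Next-Fit: [45] [30] [21] [31] [28] [38,4] [47] [39] [25] [44] → 10 hosts.
9 VMs exceed 24 vCPU (half the capacity), and no two of those can share a host, so at least 9 hosts are needed.
An optimal packing achieves that bound: [47] [45] [44,4] [39] [38] [31] [30] [28] [25,21] → 9 hosts.
Excess: 10 − 9 = 1.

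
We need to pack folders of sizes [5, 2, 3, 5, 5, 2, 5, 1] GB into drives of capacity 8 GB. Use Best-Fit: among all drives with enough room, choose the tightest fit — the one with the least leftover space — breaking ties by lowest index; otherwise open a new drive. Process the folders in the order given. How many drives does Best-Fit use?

drive 1: place 5 GB, 3 GB left
drive 1: place 2 GB, 1 GB left
drive 2: place 3 GB, 5 GB left
drive 2: place 5 GB, 0 GB left
drive 3: place 5 GB, 3 GB left
drive 3: place 2 GB, 1 GB left
drive 4: place 5 GB, 3 GB left
drive 1: place 1 GB, 0 GB left
Final drives: [5,2,1] [3,5] [5,2] [5].

4 drives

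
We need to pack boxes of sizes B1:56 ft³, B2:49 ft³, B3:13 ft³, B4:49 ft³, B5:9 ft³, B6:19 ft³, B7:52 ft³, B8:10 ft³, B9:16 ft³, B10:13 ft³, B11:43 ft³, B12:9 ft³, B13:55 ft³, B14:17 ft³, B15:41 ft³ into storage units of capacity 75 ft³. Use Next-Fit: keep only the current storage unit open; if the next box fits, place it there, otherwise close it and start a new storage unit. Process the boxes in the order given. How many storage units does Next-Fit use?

8 storage units

Put B1 (56 ft³) in storage unit 1; 19 ft³ remain.
Put B2 (49 ft³) in storage unit 2; 26 ft³ remain.
Put B3 (13 ft³) in storage unit 2; 13 ft³ remain.
Put B4 (49 ft³) in storage unit 3; 26 ft³ remain.
Put B5 (9 ft³) in storage unit 3; 17 ft³ remain.
Put B6 (19 ft³) in storage unit 4; 56 ft³ remain.
Put B7 (52 ft³) in storage unit 4; 4 ft³ remain.
Put B8 (10 ft³) in storage unit 5; 65 ft³ remain.
Put B9 (16 ft³) in storage unit 5; 49 ft³ remain.
Put B10 (13 ft³) in storage unit 5; 36 ft³ remain.
Put B11 (43 ft³) in storage unit 6; 32 ft³ remain.
Put B12 (9 ft³) in storage unit 6; 23 ft³ remain.
Put B13 (55 ft³) in storage unit 7; 20 ft³ remain.
Put B14 (17 ft³) in storage unit 7; 3 ft³ remain.
Put B15 (41 ft³) in storage unit 8; 34 ft³ remain.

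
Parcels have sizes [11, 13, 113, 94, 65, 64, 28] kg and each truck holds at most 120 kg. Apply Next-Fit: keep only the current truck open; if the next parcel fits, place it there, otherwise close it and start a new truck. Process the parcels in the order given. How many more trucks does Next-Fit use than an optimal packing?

1

Next-Fit: [11,13] [113] [94] [65] [64,28] → 5 trucks.
Total size 388 kg; any packing needs at least ⌈388/120⌉ = 4 trucks.
An optimal packing achieves that bound: [113] [94,13,11] [65,28] [64] → 4 trucks.
Excess: 5 − 4 = 1.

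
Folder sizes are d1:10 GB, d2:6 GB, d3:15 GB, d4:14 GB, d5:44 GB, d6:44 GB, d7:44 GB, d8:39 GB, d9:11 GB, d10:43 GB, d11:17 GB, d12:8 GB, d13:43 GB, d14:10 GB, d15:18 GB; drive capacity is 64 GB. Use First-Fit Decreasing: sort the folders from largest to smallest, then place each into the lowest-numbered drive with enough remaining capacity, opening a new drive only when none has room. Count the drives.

Sorted descending: 44, 44, 44, 43, 43, 39, 18, 17, 15, 14, 11, 10, 10, 8, 6.
drive 1: place 44 GB, 20 GB left
drive 2: place 44 GB, 20 GB left
drive 3: place 44 GB, 20 GB left
drive 4: place 43 GB, 21 GB left
drive 5: place 43 GB, 21 GB left
drive 6: place 39 GB, 25 GB left
drive 1: place 18 GB, 2 GB left
drive 2: place 17 GB, 3 GB left
drive 3: place 15 GB, 5 GB left
drive 4: place 14 GB, 7 GB left
drive 5: place 11 GB, 10 GB left
drive 5: place 10 GB, 0 GB left
drive 6: place 10 GB, 15 GB left
drive 6: place 8 GB, 7 GB left
drive 4: place 6 GB, 1 GB left

6 drives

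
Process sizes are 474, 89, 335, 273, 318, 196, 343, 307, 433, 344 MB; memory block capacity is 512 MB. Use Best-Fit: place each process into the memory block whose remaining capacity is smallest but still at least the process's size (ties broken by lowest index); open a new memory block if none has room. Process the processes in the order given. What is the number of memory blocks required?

Put 474 MB in memory block 1; 38 MB remain.
Put 89 MB in memory block 2; 423 MB remain.
Put 335 MB in memory block 2; 88 MB remain.
Put 273 MB in memory block 3; 239 MB remain.
Put 318 MB in memory block 4; 194 MB remain.
Put 196 MB in memory block 3; 43 MB remain.
Put 343 MB in memory block 5; 169 MB remain.
Put 307 MB in memory block 6; 205 MB remain.
Put 433 MB in memory block 7; 79 MB remain.
Put 344 MB in memory block 8; 168 MB remain.

8 memory blocks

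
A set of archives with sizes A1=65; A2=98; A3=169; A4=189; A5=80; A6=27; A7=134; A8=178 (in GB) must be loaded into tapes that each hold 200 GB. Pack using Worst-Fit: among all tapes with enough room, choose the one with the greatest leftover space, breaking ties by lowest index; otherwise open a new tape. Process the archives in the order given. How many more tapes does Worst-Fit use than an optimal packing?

1

Worst-Fit: [65,98] [169] [189] [80,27] [134] [178] → 6 tapes.
Total size 940 GB; any packing needs at least ⌈940/200⌉ = 5 tapes.
An optimal packing achieves that bound: [189] [178] [169,27] [134,65] [98,80] → 5 tapes.
Excess: 6 − 5 = 1.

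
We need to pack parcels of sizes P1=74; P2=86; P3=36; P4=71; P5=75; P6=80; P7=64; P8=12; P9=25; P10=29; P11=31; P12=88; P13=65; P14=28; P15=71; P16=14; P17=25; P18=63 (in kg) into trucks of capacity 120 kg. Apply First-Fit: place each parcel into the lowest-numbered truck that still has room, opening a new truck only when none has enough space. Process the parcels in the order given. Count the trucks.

Put P1 (74 kg) in truck 1; 46 kg remain.
Put P2 (86 kg) in truck 2; 34 kg remain.
Put P3 (36 kg) in truck 1; 10 kg remain.
Put P4 (71 kg) in truck 3; 49 kg remain.
Put P5 (75 kg) in truck 4; 45 kg remain.
Put P6 (80 kg) in truck 5; 40 kg remain.
Put P7 (64 kg) in truck 6; 56 kg remain.
Put P8 (12 kg) in truck 2; 22 kg remain.
Put P9 (25 kg) in truck 3; 24 kg remain.
Put P10 (29 kg) in truck 4; 16 kg remain.
Put P11 (31 kg) in truck 5; 9 kg remain.
Put P12 (88 kg) in truck 7; 32 kg remain.
Put P13 (65 kg) in truck 8; 55 kg remain.
Put P14 (28 kg) in truck 6; 28 kg remain.
Put P15 (71 kg) in truck 9; 49 kg remain.
Put P16 (14 kg) in truck 2; 8 kg remain.
Put P17 (25 kg) in truck 6; 3 kg remain.
Put P18 (63 kg) in truck 10; 57 kg remain.

10 trucks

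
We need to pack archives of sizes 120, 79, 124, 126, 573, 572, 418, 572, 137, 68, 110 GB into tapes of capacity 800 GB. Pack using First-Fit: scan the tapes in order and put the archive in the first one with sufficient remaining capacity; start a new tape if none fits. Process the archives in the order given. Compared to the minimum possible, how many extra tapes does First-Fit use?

First-Fit: [120,79,124,126,137,68,110] [573] [572] [418] [572] → 5 tapes.
Total size 2899 GB; any packing needs at least ⌈2899/800⌉ = 4 tapes.
An optimal packing achieves that bound: [573,137,79] [572,126,68] [572,124] [418,120,110] → 4 tapes.
Excess: 5 − 4 = 1.

1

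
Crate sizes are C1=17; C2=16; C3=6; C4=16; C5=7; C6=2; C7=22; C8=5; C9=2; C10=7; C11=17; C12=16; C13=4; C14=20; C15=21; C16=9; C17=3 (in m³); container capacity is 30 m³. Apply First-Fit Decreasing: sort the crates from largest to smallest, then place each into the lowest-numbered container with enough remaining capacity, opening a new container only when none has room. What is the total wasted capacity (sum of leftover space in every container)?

Sorted descending: 22, 21, 20, 17, 17, 16, 16, 16, 9, 7, 7, 6, 5, 4, 3, 2, 2.
Put 22 m³ in container 1; 8 m³ remain.
Put 21 m³ in container 2; 9 m³ remain.
Put 20 m³ in container 3; 10 m³ remain.
Put 17 m³ in container 4; 13 m³ remain.
Put 17 m³ in container 5; 13 m³ remain.
Put 16 m³ in container 6; 14 m³ remain.
Put 16 m³ in container 7; 14 m³ remain.
Put 16 m³ in container 8; 14 m³ remain.
Put 9 m³ in container 2; 0 m³ remain.
Put 7 m³ in container 1; 1 m³ remain.
Put 7 m³ in container 3; 3 m³ remain.
Put 6 m³ in container 4; 7 m³ remain.
Put 5 m³ in container 4; 2 m³ remain.
Put 4 m³ in container 5; 9 m³ remain.
Put 3 m³ in container 3; 0 m³ remain.
Put 2 m³ in container 4; 0 m³ remain.
Put 2 m³ in container 5; 7 m³ remain.
8 containers × 30 m³ = 240 m³; used 190 m³; unused 50 m³.

50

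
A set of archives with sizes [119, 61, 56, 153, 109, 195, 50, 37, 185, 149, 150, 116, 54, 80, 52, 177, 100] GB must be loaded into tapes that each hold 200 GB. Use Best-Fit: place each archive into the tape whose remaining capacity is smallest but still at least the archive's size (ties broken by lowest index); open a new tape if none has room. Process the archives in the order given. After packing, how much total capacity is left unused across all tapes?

357

Put 119 GB in tape 1; 81 GB remain.
Put 61 GB in tape 1; 20 GB remain.
Put 56 GB in tape 2; 144 GB remain.
Put 153 GB in tape 3; 47 GB remain.
Put 109 GB in tape 2; 35 GB remain.
Put 195 GB in tape 4; 5 GB remain.
Put 50 GB in tape 5; 150 GB remain.
Put 37 GB in tape 3; 10 GB remain.
Put 185 GB in tape 6; 15 GB remain.
Put 149 GB in tape 5; 1 GB remain.
Put 150 GB in tape 7; 50 GB remain.
Put 116 GB in tape 8; 84 GB remain.
Put 54 GB in tape 8; 30 GB remain.
Put 80 GB in tape 9; 120 GB remain.
Put 52 GB in tape 9; 68 GB remain.
Put 177 GB in tape 10; 23 GB remain.
Put 100 GB in tape 11; 100 GB remain.
11 tapes × 200 GB = 2200 GB; used 1843 GB; unused 357 GB.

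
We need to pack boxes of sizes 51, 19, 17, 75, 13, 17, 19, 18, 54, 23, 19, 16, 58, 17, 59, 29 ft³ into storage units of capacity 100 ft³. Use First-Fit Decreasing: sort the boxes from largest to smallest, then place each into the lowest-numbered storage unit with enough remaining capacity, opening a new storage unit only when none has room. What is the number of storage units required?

6

Sorted descending: 75, 59, 58, 54, 51, 29, 23, 19, 19, 19, 18, 17, 17, 17, 16, 13.
storage unit 1: place 75 ft³, 25 ft³ left
storage unit 2: place 59 ft³, 41 ft³ left
storage unit 3: place 58 ft³, 42 ft³ left
storage unit 4: place 54 ft³, 46 ft³ left
storage unit 5: place 51 ft³, 49 ft³ left
storage unit 2: place 29 ft³, 12 ft³ left
storage unit 1: place 23 ft³, 2 ft³ left
storage unit 3: place 19 ft³, 23 ft³ left
storage unit 3: place 19 ft³, 4 ft³ left
storage unit 4: place 19 ft³, 27 ft³ left
storage unit 4: place 18 ft³, 9 ft³ left
storage unit 5: place 17 ft³, 32 ft³ left
storage unit 5: place 17 ft³, 15 ft³ left
storage unit 6: place 17 ft³, 83 ft³ left
storage unit 6: place 16 ft³, 67 ft³ left
storage unit 5: place 13 ft³, 2 ft³ left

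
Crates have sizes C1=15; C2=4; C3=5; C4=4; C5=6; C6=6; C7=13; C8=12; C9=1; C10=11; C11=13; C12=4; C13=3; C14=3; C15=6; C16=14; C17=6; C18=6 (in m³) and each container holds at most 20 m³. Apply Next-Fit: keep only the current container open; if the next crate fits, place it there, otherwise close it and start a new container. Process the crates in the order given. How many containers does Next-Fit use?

9 containers

C1 (15 m³) → container 1 (remaining 5 m³)
C2 (4 m³) → container 1 (remaining 1 m³)
C3 (5 m³) → container 2 (remaining 15 m³)
C4 (4 m³) → container 2 (remaining 11 m³)
C5 (6 m³) → container 2 (remaining 5 m³)
C6 (6 m³) → container 3 (remaining 14 m³)
C7 (13 m³) → container 3 (remaining 1 m³)
C8 (12 m³) → container 4 (remaining 8 m³)
C9 (1 m³) → container 4 (remaining 7 m³)
C10 (11 m³) → container 5 (remaining 9 m³)
C11 (13 m³) → container 6 (remaining 7 m³)
C12 (4 m³) → container 6 (remaining 3 m³)
C13 (3 m³) → container 6 (remaining 0 m³)
C14 (3 m³) → container 7 (remaining 17 m³)
C15 (6 m³) → container 7 (remaining 11 m³)
C16 (14 m³) → container 8 (remaining 6 m³)
C17 (6 m³) → container 8 (remaining 0 m³)
C18 (6 m³) → container 9 (remaining 14 m³)
Final containers: [15,4] [5,4,6] [6,13] [12,1] [11] [13,4,3] [3,6] [14,6] [6].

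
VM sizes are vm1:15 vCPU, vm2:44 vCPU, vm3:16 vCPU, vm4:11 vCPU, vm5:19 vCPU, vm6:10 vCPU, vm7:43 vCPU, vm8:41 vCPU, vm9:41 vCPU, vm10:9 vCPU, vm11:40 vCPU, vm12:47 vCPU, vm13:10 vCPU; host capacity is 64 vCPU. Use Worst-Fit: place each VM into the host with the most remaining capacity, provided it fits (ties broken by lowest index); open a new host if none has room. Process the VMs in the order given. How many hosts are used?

7

Put vm1 (15 vCPU) in host 1; 49 vCPU remain.
Put vm2 (44 vCPU) in host 1; 5 vCPU remain.
Put vm3 (16 vCPU) in host 2; 48 vCPU remain.
Put vm4 (11 vCPU) in host 2; 37 vCPU remain.
Put vm5 (19 vCPU) in host 2; 18 vCPU remain.
Put vm6 (10 vCPU) in host 2; 8 vCPU remain.
Put vm7 (43 vCPU) in host 3; 21 vCPU remain.
Put vm8 (41 vCPU) in host 4; 23 vCPU remain.
Put vm9 (41 vCPU) in host 5; 23 vCPU remain.
Put vm10 (9 vCPU) in host 4; 14 vCPU remain.
Put vm11 (40 vCPU) in host 6; 24 vCPU remain.
Put vm12 (47 vCPU) in host 7; 17 vCPU remain.
Put vm13 (10 vCPU) in host 6; 14 vCPU remain.
Final hosts: [15,44] [16,11,19,10] [43] [41,9] [41] [40,10] [47].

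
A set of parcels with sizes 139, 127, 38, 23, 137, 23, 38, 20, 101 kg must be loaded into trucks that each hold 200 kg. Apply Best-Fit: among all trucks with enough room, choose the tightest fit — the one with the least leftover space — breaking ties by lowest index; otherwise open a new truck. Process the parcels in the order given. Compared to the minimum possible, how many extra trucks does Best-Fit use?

0

Best-Fit: [139,38,23] [127,20] [137,23,38] [101] → 4 trucks.
Total size 646 kg; any packing needs at least ⌈646/200⌉ = 4 trucks.
So 4 is already optimal.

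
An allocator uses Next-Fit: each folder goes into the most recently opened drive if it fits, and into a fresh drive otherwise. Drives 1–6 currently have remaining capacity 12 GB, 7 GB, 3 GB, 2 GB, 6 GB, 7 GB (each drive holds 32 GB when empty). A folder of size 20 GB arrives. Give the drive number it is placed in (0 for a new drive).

Next-Fit only looks at drive 6, which has 7 GB free.
20 GB does not fit, so a new drive is opened.

0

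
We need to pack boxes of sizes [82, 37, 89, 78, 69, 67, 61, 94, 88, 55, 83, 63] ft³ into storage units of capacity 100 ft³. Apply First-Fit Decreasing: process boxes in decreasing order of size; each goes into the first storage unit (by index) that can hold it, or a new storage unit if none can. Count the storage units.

11

Sorted descending: 94, 89, 88, 83, 82, 78, 69, 67, 63, 61, 55, 37.
storage unit 1: place 94 ft³, 6 ft³ left
storage unit 2: place 89 ft³, 11 ft³ left
storage unit 3: place 88 ft³, 12 ft³ left
storage unit 4: place 83 ft³, 17 ft³ left
storage unit 5: place 82 ft³, 18 ft³ left
storage unit 6: place 78 ft³, 22 ft³ left
storage unit 7: place 69 ft³, 31 ft³ left
storage unit 8: place 67 ft³, 33 ft³ left
storage unit 9: place 63 ft³, 37 ft³ left
storage unit 10: place 61 ft³, 39 ft³ left
storage unit 11: place 55 ft³, 45 ft³ left
storage unit 9: place 37 ft³, 0 ft³ left
Final storage units: [94] [89] [88] [83] [82] [78] [69] [67] [63,37] [61] [55].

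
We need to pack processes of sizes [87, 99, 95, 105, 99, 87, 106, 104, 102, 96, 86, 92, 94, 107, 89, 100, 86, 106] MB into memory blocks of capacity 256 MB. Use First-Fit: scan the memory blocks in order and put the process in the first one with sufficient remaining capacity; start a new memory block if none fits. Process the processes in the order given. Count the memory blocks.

9 memory blocks

87 MB → memory block 1 (remaining 169 MB)
99 MB → memory block 1 (remaining 70 MB)
95 MB → memory block 2 (remaining 161 MB)
105 MB → memory block 2 (remaining 56 MB)
99 MB → memory block 3 (remaining 157 MB)
87 MB → memory block 3 (remaining 70 MB)
106 MB → memory block 4 (remaining 150 MB)
104 MB → memory block 4 (remaining 46 MB)
102 MB → memory block 5 (remaining 154 MB)
96 MB → memory block 5 (remaining 58 MB)
86 MB → memory block 6 (remaining 170 MB)
92 MB → memory block 6 (remaining 78 MB)
94 MB → memory block 7 (remaining 162 MB)
107 MB → memory block 7 (remaining 55 MB)
89 MB → memory block 8 (remaining 167 MB)
100 MB → memory block 8 (remaining 67 MB)
86 MB → memory block 9 (remaining 170 MB)
106 MB → memory block 9 (remaining 64 MB)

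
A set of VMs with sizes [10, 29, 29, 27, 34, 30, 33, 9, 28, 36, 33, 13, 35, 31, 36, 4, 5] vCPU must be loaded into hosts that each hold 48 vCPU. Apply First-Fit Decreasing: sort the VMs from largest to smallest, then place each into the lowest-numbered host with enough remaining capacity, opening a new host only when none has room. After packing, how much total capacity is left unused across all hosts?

154

Sorted descending: 36, 36, 35, 34, 33, 33, 31, 30, 29, 29, 28, 27, 13, 10, 9, 5, 4.
host 1: place 36 vCPU, 12 vCPU left
host 2: place 36 vCPU, 12 vCPU left
host 3: place 35 vCPU, 13 vCPU left
host 4: place 34 vCPU, 14 vCPU left
host 5: place 33 vCPU, 15 vCPU left
host 6: place 33 vCPU, 15 vCPU left
host 7: place 31 vCPU, 17 vCPU left
host 8: place 30 vCPU, 18 vCPU left
host 9: place 29 vCPU, 19 vCPU left
host 10: place 29 vCPU, 19 vCPU left
host 11: place 28 vCPU, 20 vCPU left
host 12: place 27 vCPU, 21 vCPU left
host 3: place 13 vCPU, 0 vCPU left
host 1: place 10 vCPU, 2 vCPU left
host 2: place 9 vCPU, 3 vCPU left
host 4: place 5 vCPU, 9 vCPU left
host 4: place 4 vCPU, 5 vCPU left
12 hosts × 48 vCPU = 576 vCPU; used 422 vCPU; unused 154 vCPU.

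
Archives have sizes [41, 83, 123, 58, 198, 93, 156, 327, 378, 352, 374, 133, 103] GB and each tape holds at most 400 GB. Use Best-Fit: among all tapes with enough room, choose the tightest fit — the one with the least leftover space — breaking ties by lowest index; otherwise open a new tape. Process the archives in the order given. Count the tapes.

tape 1: place 41 GB, 359 GB left
tape 1: place 83 GB, 276 GB left
tape 1: place 123 GB, 153 GB left
tape 1: place 58 GB, 95 GB left
tape 2: place 198 GB, 202 GB left
tape 1: place 93 GB, 2 GB left
tape 2: place 156 GB, 46 GB left
tape 3: place 327 GB, 73 GB left
tape 4: place 378 GB, 22 GB left
tape 5: place 352 GB, 48 GB left
tape 6: place 374 GB, 26 GB left
tape 7: place 133 GB, 267 GB left
tape 7: place 103 GB, 164 GB left
Final tapes: [41,83,123,58,93] [198,156] [327] [378] [352] [374] [133,103].

7 tapes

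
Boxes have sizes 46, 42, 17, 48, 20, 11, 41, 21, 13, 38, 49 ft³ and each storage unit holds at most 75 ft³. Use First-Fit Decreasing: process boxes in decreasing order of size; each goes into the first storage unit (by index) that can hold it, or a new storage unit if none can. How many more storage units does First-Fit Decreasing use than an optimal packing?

First-Fit Decreasing: [49,21] [48,20] [46,17,11] [42,13] [41] [38] → 6 storage units.
6 boxes exceed 37.5 ft³ (half the capacity), and no two of those can share a storage unit, so at least 6 storage units are needed.
So 6 is already optimal.

0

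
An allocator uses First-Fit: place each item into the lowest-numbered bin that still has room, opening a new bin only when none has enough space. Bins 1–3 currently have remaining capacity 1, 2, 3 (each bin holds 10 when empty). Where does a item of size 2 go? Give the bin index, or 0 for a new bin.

2

Bins with room: bin 2 (2), bin 3 (3).
The first with room is bin 2.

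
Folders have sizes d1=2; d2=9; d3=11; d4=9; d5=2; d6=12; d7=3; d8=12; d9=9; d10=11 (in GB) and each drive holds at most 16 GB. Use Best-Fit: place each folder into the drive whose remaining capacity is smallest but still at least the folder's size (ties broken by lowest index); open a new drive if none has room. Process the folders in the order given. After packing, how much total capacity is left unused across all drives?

drive 1: place d1 (2 GB), 14 GB left
drive 1: place d2 (9 GB), 5 GB left
drive 2: place d3 (11 GB), 5 GB left
drive 3: place d4 (9 GB), 7 GB left
drive 1: place d5 (2 GB), 3 GB left
drive 4: place d6 (12 GB), 4 GB left
drive 1: place d7 (3 GB), 0 GB left
drive 5: place d8 (12 GB), 4 GB left
drive 6: place d9 (9 GB), 7 GB left
drive 7: place d10 (11 GB), 5 GB left
7 drives × 16 GB = 112 GB; used 80 GB; unused 32 GB.

32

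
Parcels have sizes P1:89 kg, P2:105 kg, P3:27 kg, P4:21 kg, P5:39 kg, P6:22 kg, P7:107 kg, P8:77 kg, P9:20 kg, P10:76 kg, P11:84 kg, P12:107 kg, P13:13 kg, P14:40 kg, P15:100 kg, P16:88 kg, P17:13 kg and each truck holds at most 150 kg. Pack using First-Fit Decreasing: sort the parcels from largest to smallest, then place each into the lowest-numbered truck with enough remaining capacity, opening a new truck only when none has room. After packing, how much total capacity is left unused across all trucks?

Sorted descending: 107, 107, 105, 100, 89, 88, 84, 77, 76, 40, 39, 27, 22, 21, 20, 13, 13.
107 kg → truck 1 (remaining 43 kg)
107 kg → truck 2 (remaining 43 kg)
105 kg → truck 3 (remaining 45 kg)
100 kg → truck 4 (remaining 50 kg)
89 kg → truck 5 (remaining 61 kg)
88 kg → truck 6 (remaining 62 kg)
84 kg → truck 7 (remaining 66 kg)
77 kg → truck 8 (remaining 73 kg)
76 kg → truck 9 (remaining 74 kg)
40 kg → truck 1 (remaining 3 kg)
39 kg → truck 2 (remaining 4 kg)
27 kg → truck 3 (remaining 18 kg)
22 kg → truck 4 (remaining 28 kg)
21 kg → truck 4 (remaining 7 kg)
20 kg → truck 5 (remaining 41 kg)
13 kg → truck 3 (remaining 5 kg)
13 kg → truck 5 (remaining 28 kg)
9 trucks × 150 kg = 1350 kg; used 1028 kg; unused 322 kg.

322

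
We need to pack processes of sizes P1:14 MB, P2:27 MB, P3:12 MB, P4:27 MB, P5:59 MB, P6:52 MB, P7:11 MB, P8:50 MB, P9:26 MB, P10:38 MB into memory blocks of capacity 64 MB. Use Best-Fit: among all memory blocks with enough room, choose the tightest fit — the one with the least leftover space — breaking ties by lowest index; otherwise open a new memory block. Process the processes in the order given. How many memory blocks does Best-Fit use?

memory block 1: place P1 (14 MB), 50 MB left
memory block 1: place P2 (27 MB), 23 MB left
memory block 1: place P3 (12 MB), 11 MB left
memory block 2: place P4 (27 MB), 37 MB left
memory block 3: place P5 (59 MB), 5 MB left
memory block 4: place P6 (52 MB), 12 MB left
memory block 1: place P7 (11 MB), 0 MB left
memory block 5: place P8 (50 MB), 14 MB left
memory block 2: place P9 (26 MB), 11 MB left
memory block 6: place P10 (38 MB), 26 MB left
Final memory blocks: [14,27,12,11] [27,26] [59] [52] [50] [38].

6 memory blocks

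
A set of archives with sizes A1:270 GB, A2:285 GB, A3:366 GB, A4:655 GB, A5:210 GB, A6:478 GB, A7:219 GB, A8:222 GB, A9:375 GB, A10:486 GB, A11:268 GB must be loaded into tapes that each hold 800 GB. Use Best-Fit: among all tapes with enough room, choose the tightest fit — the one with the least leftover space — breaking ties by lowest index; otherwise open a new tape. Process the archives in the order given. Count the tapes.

6

A1 (270 GB) → tape 1 (remaining 530 GB)
A2 (285 GB) → tape 1 (remaining 245 GB)
A3 (366 GB) → tape 2 (remaining 434 GB)
A4 (655 GB) → tape 3 (remaining 145 GB)
A5 (210 GB) → tape 1 (remaining 35 GB)
A6 (478 GB) → tape 4 (remaining 322 GB)
A7 (219 GB) → tape 4 (remaining 103 GB)
A8 (222 GB) → tape 2 (remaining 212 GB)
A9 (375 GB) → tape 5 (remaining 425 GB)
A10 (486 GB) → tape 6 (remaining 314 GB)
A11 (268 GB) → tape 6 (remaining 46 GB)
Final tapes: [270,285,210] [366,222] [655] [478,219] [375] [486,268].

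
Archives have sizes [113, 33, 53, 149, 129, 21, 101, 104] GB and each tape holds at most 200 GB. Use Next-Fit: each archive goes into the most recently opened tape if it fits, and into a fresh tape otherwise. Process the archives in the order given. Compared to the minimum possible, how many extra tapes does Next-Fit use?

0

Next-Fit: [113,33,53] [149] [129,21] [101] [104] → 5 tapes.
5 archives exceed 100 GB (half the capacity), and no two of those can share a tape, so at least 5 tapes are needed.
So 5 is already optimal.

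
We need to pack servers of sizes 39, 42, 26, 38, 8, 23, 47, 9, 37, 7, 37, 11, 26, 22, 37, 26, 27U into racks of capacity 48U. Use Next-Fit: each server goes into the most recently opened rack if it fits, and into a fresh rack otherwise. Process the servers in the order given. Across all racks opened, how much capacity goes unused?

39U → rack 1 (remaining 9U)
42U → rack 2 (remaining 6U)
26U → rack 3 (remaining 22U)
38U → rack 4 (remaining 10U)
8U → rack 4 (remaining 2U)
23U → rack 5 (remaining 25U)
47U → rack 6 (remaining 1U)
9U → rack 7 (remaining 39U)
37U → rack 7 (remaining 2U)
7U → rack 8 (remaining 41U)
37U → rack 8 (remaining 4U)
11U → rack 9 (remaining 37U)
26U → rack 9 (remaining 11U)
22U → rack 10 (remaining 26U)
37U → rack 11 (remaining 11U)
26U → rack 12 (remaining 22U)
27U → rack 13 (remaining 21U)
13 racks × 48U = 624U; used 462U; unused 162U.

162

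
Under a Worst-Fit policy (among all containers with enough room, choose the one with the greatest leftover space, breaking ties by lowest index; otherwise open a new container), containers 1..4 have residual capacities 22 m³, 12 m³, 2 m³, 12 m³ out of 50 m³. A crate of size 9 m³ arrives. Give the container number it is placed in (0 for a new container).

Containers with room: container 1 (22 m³), container 2 (12 m³), container 4 (12 m³).
Most room is container 1 with 22 m³ free.

1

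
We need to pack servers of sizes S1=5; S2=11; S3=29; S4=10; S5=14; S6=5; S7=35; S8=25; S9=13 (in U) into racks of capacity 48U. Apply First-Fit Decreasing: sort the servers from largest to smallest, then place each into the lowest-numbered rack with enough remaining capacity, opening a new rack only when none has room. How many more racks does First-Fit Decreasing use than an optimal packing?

0

First-Fit Decreasing: [35,13] [29,14,5] [25,11,10] [5] → 4 racks.
Total size 147U; any packing needs at least ⌈147/48⌉ = 4 racks.
So 4 is already optimal.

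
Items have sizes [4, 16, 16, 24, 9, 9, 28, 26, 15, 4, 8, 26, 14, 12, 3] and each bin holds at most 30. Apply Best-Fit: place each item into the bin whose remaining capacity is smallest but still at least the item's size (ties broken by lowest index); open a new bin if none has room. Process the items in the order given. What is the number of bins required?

bin 1: place 4, 26 left
bin 1: place 16, 10 left
bin 2: place 16, 14 left
bin 3: place 24, 6 left
bin 1: place 9, 1 left
bin 2: place 9, 5 left
bin 4: place 28, 2 left
bin 5: place 26, 4 left
bin 6: place 15, 15 left
bin 5: place 4, 0 left
bin 6: place 8, 7 left
bin 7: place 26, 4 left
bin 8: place 14, 16 left
bin 8: place 12, 4 left
bin 7: place 3, 1 left
Final bins: [4,16,9] [16,9] [24] [28] [26,4] [15,8] [26,3] [14,12].

8 bins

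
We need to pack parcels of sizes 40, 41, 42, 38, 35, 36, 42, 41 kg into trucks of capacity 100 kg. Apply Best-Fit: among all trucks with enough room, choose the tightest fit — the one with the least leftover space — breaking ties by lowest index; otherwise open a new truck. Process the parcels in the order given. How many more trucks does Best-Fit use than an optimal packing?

Best-Fit: [40,41] [42,38] [35,36] [42,41] → 4 trucks.
Total size 315 kg; any packing needs at least ⌈315/100⌉ = 4 trucks.
So 4 is already optimal.

0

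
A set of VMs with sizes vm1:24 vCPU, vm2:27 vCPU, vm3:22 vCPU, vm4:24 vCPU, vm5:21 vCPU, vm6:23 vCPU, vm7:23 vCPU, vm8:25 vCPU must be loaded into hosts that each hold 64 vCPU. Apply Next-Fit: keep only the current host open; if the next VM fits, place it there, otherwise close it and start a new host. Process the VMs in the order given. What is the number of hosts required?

4

vm1 (24 vCPU) → host 1 (remaining 40 vCPU)
vm2 (27 vCPU) → host 1 (remaining 13 vCPU)
vm3 (22 vCPU) → host 2 (remaining 42 vCPU)
vm4 (24 vCPU) → host 2 (remaining 18 vCPU)
vm5 (21 vCPU) → host 3 (remaining 43 vCPU)
vm6 (23 vCPU) → host 3 (remaining 20 vCPU)
vm7 (23 vCPU) → host 4 (remaining 41 vCPU)
vm8 (25 vCPU) → host 4 (remaining 16 vCPU)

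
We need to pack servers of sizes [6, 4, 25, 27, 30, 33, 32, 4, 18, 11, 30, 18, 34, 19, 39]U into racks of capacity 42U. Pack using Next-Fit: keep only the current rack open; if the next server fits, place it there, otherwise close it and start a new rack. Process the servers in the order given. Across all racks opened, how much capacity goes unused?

132

rack 1: place 6U, 36U left
rack 1: place 4U, 32U left
rack 1: place 25U, 7U left
rack 2: place 27U, 15U left
rack 3: place 30U, 12U left
rack 4: place 33U, 9U left
rack 5: place 32U, 10U left
rack 5: place 4U, 6U left
rack 6: place 18U, 24U left
rack 6: place 11U, 13U left
rack 7: place 30U, 12U left
rack 8: place 18U, 24U left
rack 9: place 34U, 8U left
rack 10: place 19U, 23U left
rack 11: place 39U, 3U left
11 racks × 42U = 462U; used 330U; unused 132U.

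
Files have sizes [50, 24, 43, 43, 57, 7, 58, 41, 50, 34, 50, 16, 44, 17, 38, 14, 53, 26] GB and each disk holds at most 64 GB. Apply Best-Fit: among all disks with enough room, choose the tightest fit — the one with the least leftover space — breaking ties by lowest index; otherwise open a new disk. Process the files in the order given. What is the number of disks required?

50 GB → disk 1 (remaining 14 GB)
24 GB → disk 2 (remaining 40 GB)
43 GB → disk 3 (remaining 21 GB)
43 GB → disk 4 (remaining 21 GB)
57 GB → disk 5 (remaining 7 GB)
7 GB → disk 5 (remaining 0 GB)
58 GB → disk 6 (remaining 6 GB)
41 GB → disk 7 (remaining 23 GB)
50 GB → disk 8 (remaining 14 GB)
34 GB → disk 2 (remaining 6 GB)
50 GB → disk 9 (remaining 14 GB)
16 GB → disk 3 (remaining 5 GB)
44 GB → disk 10 (remaining 20 GB)
17 GB → disk 10 (remaining 3 GB)
38 GB → disk 11 (remaining 26 GB)
14 GB → disk 1 (remaining 0 GB)
53 GB → disk 12 (remaining 11 GB)
26 GB → disk 11 (remaining 0 GB)

12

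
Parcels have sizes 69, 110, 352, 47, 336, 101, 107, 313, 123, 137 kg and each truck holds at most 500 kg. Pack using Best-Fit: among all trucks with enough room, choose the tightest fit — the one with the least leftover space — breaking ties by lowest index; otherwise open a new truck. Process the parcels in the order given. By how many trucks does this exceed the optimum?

Best-Fit: [69,110,313] [352,47,101] [336,107] [123,137] → 4 trucks.
Total size 1695 kg; any packing needs at least ⌈1695/500⌉ = 4 trucks.
So 4 is already optimal.

0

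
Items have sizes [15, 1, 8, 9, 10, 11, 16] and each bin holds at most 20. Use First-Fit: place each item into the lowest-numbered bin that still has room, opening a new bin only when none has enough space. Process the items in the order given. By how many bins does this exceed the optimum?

1

First-Fit: [15,1] [8,9] [10] [11] [16] → 5 bins.
Total size 70; any packing needs at least ⌈70/20⌉ = 4 bins.
An optimal packing achieves that bound: [16,1] [15] [11,9] [10,8] → 4 bins.
Excess: 5 − 4 = 1.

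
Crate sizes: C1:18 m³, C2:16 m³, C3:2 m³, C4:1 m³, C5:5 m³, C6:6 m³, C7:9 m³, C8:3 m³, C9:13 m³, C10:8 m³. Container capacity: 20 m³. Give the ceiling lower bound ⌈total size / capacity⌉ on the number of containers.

5

Total size = 18 + 16 + 2 + 1 + 5 + 6 + 9 + 3 + 13 + 8 = 81 m³.
⌈81 / 20⌉ = 5.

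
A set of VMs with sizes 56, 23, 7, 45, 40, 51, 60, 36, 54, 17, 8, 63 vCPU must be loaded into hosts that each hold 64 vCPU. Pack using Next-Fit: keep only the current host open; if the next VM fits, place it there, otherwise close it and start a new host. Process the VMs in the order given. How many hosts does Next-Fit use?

56 vCPU → host 1 (remaining 8 vCPU)
23 vCPU → host 2 (remaining 41 vCPU)
7 vCPU → host 2 (remaining 34 vCPU)
45 vCPU → host 3 (remaining 19 vCPU)
40 vCPU → host 4 (remaining 24 vCPU)
51 vCPU → host 5 (remaining 13 vCPU)
60 vCPU → host 6 (remaining 4 vCPU)
36 vCPU → host 7 (remaining 28 vCPU)
54 vCPU → host 8 (remaining 10 vCPU)
17 vCPU → host 9 (remaining 47 vCPU)
8 vCPU → host 9 (remaining 39 vCPU)
63 vCPU → host 10 (remaining 1 vCPU)
Final hosts: [56] [23,7] [45] [40] [51] [60] [36] [54] [17,8] [63].

10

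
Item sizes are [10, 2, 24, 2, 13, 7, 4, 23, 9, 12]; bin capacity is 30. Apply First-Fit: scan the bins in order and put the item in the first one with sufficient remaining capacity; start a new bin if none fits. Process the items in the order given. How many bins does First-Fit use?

4 bins

10 → bin 1 (remaining 20)
2 → bin 1 (remaining 18)
24 → bin 2 (remaining 6)
2 → bin 1 (remaining 16)
13 → bin 1 (remaining 3)
7 → bin 3 (remaining 23)
4 → bin 2 (remaining 2)
23 → bin 3 (remaining 0)
9 → bin 4 (remaining 21)
12 → bin 4 (remaining 9)
Final bins: [10,2,2,13] [24,4] [7,23] [9,12].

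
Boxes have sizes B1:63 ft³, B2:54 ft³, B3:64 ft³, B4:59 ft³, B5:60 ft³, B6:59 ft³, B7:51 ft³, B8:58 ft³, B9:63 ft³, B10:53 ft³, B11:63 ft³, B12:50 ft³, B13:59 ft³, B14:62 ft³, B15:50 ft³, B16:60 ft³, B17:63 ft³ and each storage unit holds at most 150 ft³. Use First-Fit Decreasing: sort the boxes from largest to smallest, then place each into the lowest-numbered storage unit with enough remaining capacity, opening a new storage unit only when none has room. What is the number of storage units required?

Sorted descending: 64, 63, 63, 63, 63, 62, 60, 60, 59, 59, 59, 58, 54, 53, 51, 50, 50.
64 ft³ → storage unit 1 (remaining 86 ft³)
63 ft³ → storage unit 1 (remaining 23 ft³)
63 ft³ → storage unit 2 (remaining 87 ft³)
63 ft³ → storage unit 2 (remaining 24 ft³)
63 ft³ → storage unit 3 (remaining 87 ft³)
62 ft³ → storage unit 3 (remaining 25 ft³)
60 ft³ → storage unit 4 (remaining 90 ft³)
60 ft³ → storage unit 4 (remaining 30 ft³)
59 ft³ → storage unit 5 (remaining 91 ft³)
59 ft³ → storage unit 5 (remaining 32 ft³)
59 ft³ → storage unit 6 (remaining 91 ft³)
58 ft³ → storage unit 6 (remaining 33 ft³)
54 ft³ → storage unit 7 (remaining 96 ft³)
53 ft³ → storage unit 7 (remaining 43 ft³)
51 ft³ → storage unit 8 (remaining 99 ft³)
50 ft³ → storage unit 8 (remaining 49 ft³)
50 ft³ → storage unit 9 (remaining 100 ft³)
Final storage units: [64,63] [63,63] [63,62] [60,60] [59,59] [59,58] [54,53] [51,50] [50].

9 storage units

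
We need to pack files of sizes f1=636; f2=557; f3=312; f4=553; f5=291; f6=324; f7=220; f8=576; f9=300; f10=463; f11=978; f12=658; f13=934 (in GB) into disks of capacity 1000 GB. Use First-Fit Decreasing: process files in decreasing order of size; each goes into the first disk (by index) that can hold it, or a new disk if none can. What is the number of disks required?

8

Sorted descending: 978, 934, 658, 636, 576, 557, 553, 463, 324, 312, 300, 291, 220.
Put 978 GB in disk 1; 22 GB remain.
Put 934 GB in disk 2; 66 GB remain.
Put 658 GB in disk 3; 342 GB remain.
Put 636 GB in disk 4; 364 GB remain.
Put 576 GB in disk 5; 424 GB remain.
Put 557 GB in disk 6; 443 GB remain.
Put 553 GB in disk 7; 447 GB remain.
Put 463 GB in disk 8; 537 GB remain.
Put 324 GB in disk 3; 18 GB remain.
Put 312 GB in disk 4; 52 GB remain.
Put 300 GB in disk 5; 124 GB remain.
Put 291 GB in disk 6; 152 GB remain.
Put 220 GB in disk 7; 227 GB remain.
Final disks: [978] [934] [658,324] [636,312] [576,300] [557,291] [553,220] [463].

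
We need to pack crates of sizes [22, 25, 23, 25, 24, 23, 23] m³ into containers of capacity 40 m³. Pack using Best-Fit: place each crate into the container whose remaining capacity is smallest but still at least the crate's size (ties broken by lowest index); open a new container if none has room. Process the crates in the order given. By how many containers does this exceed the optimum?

Best-Fit: [22] [25] [23] [25] [24] [23] [23] → 7 containers.
7 crates exceed 20 m³ (half the capacity), and no two of those can share a container, so at least 7 containers are needed.
So 7 is already optimal.

0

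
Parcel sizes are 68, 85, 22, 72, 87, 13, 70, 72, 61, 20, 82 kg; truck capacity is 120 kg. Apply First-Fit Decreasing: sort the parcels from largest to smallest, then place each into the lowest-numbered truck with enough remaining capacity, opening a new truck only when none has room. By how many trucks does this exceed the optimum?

0

First-Fit Decreasing: [87,22] [85,20,13] [82] [72] [72] [70] [68] [61] → 8 trucks.
8 parcels exceed 60 kg (half the capacity), and no two of those can share a truck, so at least 8 trucks are needed.
So 8 is already optimal.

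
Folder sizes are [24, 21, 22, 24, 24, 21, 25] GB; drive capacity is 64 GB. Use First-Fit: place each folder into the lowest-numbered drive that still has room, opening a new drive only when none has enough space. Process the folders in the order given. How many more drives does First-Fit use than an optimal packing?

1

First-Fit: [24,21] [22,24] [24,21] [25] → 4 drives.
Total size 161 GB; any packing needs at least ⌈161/64⌉ = 3 drives.
An optimal packing achieves that bound: [25,24] [24,24] [22,21,21] → 3 drives.
Excess: 4 − 3 = 1.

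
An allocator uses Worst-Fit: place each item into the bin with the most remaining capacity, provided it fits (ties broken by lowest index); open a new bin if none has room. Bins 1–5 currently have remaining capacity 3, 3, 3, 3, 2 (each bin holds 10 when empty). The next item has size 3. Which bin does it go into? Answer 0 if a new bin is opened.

1

Bins with room: bin 1 (3), bin 2 (3), bin 3 (3), bin 4 (3).
Most room is bin 1 with 3 free.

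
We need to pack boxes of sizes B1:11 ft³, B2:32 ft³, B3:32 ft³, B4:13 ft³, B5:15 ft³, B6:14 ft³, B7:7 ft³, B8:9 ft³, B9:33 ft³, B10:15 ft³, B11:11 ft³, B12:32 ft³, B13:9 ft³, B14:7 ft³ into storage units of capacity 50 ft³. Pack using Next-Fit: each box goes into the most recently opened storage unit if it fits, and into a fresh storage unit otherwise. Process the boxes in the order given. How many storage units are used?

Put B1 (11 ft³) in storage unit 1; 39 ft³ remain.
Put B2 (32 ft³) in storage unit 1; 7 ft³ remain.
Put B3 (32 ft³) in storage unit 2; 18 ft³ remain.
Put B4 (13 ft³) in storage unit 2; 5 ft³ remain.
Put B5 (15 ft³) in storage unit 3; 35 ft³ remain.
Put B6 (14 ft³) in storage unit 3; 21 ft³ remain.
Put B7 (7 ft³) in storage unit 3; 14 ft³ remain.
Put B8 (9 ft³) in storage unit 3; 5 ft³ remain.
Put B9 (33 ft³) in storage unit 4; 17 ft³ remain.
Put B10 (15 ft³) in storage unit 4; 2 ft³ remain.
Put B11 (11 ft³) in storage unit 5; 39 ft³ remain.
Put B12 (32 ft³) in storage unit 5; 7 ft³ remain.
Put B13 (9 ft³) in storage unit 6; 41 ft³ remain.
Put B14 (7 ft³) in storage unit 6; 34 ft³ remain.

6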